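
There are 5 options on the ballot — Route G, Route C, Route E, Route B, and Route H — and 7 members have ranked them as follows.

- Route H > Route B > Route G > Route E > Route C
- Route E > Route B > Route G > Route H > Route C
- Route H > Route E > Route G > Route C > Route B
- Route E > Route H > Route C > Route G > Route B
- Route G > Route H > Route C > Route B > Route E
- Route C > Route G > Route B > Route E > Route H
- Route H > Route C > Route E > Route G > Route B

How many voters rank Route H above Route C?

Ballots ranking Route H above Route C: 6.
Ballots ranking Route C above Route H: 1.
So 6 of 7 voters prefer Route H to Route C.

6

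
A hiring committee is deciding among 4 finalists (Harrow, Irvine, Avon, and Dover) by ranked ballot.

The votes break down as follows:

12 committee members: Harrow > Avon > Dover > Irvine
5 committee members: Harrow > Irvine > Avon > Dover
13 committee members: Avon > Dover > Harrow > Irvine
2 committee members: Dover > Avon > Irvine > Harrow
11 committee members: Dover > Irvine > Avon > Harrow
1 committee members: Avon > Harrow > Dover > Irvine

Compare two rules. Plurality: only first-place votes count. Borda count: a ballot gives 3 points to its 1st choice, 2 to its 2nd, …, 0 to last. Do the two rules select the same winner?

Plurality first-place counts: Harrow 17, Irvine 0, Avon 14, Dover 13 → Harrow.
Borda totals: Harrow 66, Irvine 34, Avon 86, Dover 78 → Avon.
The two rules disagree: plurality picks Harrow, Borda picks Avon.

No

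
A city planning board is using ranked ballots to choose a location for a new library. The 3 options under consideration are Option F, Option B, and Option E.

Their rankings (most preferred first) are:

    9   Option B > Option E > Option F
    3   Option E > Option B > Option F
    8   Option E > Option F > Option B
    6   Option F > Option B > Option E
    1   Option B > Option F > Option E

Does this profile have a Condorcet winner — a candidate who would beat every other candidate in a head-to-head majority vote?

No

Head-to-head results (27 voters total):
Option F vs Option B: Option F wins 14–13.
Option F vs Option E: Option E wins 20–7.
Option B vs Option E: Option B wins 16–11.
No candidate beats all others: Option F beats Option B beats Option E beats Option F, a majority cycle.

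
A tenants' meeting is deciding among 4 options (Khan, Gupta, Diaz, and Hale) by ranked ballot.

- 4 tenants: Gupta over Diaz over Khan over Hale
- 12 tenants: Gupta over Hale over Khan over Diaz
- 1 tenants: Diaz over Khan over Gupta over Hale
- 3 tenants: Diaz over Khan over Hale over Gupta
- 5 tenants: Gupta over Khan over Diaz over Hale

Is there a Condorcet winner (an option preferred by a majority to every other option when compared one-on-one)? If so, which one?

Gupta

Head-to-head results (25 voters total):
Khan vs Gupta: Gupta wins 21–4.
Khan vs Diaz: Khan wins 17–8.
Khan vs Hale: Khan wins 13–12.
Gupta vs Diaz: Gupta wins 21–4.
Gupta vs Hale: Gupta wins 22–3.
Diaz vs Hale: Diaz wins 13–12.
Gupta beats each rival — Khan (21–4), Diaz (21–4), Hale (22–3) — so Gupta is the Condorcet winner.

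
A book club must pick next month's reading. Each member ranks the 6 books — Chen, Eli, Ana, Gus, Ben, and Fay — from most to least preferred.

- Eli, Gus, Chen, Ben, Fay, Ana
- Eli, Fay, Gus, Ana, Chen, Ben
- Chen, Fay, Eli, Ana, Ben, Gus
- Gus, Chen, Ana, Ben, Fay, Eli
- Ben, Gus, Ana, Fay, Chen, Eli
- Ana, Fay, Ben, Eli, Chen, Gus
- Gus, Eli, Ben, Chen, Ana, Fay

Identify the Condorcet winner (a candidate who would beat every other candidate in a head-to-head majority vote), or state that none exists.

No Condorcet winner

Head-to-head results (7 voters total):
Chen vs Eli: Eli wins 4–3.
Chen vs Ana: Chen wins 4–3.
Chen vs Gus: Gus wins 5–2.
Chen vs Ben: Chen wins 4–3.
Chen vs Fay: Chen wins 4–3.
Eli vs Ana: Eli wins 4–3.
Eli vs Gus: Eli wins 4–3.
Eli vs Ben: Eli wins 4–3.
Eli vs Fay: Fay wins 4–3.
Ana vs Gus: Gus wins 5–2.
Ana vs Ben: Ana wins 4–3.
Ana vs Fay: Ana wins 4–3.
Gus vs Ben: Gus wins 4–3.
Gus vs Fay: Gus wins 4–3.
Ben vs Fay: Ben wins 4–3.
No candidate beats all others: Chen beats Fay beats Eli beats Chen, a majority cycle.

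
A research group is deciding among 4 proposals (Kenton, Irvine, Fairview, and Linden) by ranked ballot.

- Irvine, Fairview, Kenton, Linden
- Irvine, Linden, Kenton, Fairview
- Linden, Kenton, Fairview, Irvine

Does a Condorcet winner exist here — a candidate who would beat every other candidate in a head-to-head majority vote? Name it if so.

Head-to-head results (3 voters total):
Kenton vs Irvine: Irvine wins 2–1.
Kenton vs Fairview: Kenton wins 2–1.
Kenton vs Linden: Linden wins 2–1.
Irvine vs Fairview: Irvine wins 2–1.
Irvine vs Linden: Irvine wins 2–1.
Fairview vs Linden: Linden wins 2–1.
Irvine beats each rival — Kenton (2–1), Fairview (2–1), Linden (2–1) — so Irvine is the Condorcet winner.

Irvine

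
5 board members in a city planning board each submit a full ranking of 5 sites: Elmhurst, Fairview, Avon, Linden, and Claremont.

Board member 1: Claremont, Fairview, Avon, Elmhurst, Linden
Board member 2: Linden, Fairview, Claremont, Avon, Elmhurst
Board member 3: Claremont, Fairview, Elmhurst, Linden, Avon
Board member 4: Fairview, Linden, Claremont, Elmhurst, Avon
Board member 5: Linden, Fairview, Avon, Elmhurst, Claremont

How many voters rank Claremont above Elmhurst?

4

Ballots ranking Claremont above Elmhurst: 4.
Ballots ranking Elmhurst above Claremont: 1.
So 4 of 5 voters prefer Claremont to Elmhurst.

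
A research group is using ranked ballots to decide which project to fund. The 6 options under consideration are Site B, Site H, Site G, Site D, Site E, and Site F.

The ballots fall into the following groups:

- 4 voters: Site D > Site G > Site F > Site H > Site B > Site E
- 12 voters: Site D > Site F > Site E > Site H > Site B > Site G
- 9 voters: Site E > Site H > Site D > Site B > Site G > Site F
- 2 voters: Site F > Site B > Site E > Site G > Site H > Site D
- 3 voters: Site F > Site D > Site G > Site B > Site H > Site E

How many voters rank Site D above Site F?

25

Ballots ranking Site D above Site F: 4+12+9 = 25.
Ballots ranking Site F above Site D: 2+3 = 5.
So 25 of 30 voters prefer Site D to Site F.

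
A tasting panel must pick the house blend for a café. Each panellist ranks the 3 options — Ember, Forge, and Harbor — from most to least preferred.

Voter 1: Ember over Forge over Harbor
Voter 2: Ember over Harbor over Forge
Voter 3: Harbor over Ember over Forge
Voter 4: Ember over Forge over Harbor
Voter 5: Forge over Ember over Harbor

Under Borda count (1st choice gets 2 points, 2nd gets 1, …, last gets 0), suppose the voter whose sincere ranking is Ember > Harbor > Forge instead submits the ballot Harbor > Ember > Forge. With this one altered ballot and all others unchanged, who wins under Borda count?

Borda totals with the altered ballot: Ember 7, Forge 4, Harbor 4.
The winner is unchanged: still Ember.

Ember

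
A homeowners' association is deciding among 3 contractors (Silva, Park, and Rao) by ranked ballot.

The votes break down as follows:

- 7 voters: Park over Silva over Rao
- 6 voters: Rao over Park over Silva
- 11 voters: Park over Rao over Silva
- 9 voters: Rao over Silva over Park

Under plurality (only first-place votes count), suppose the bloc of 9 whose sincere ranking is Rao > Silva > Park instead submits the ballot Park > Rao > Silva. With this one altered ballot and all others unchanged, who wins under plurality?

Park

First-place totals with the altered ballot: Silva 0, Park 27, Rao 6.
The winner is unchanged: still Park.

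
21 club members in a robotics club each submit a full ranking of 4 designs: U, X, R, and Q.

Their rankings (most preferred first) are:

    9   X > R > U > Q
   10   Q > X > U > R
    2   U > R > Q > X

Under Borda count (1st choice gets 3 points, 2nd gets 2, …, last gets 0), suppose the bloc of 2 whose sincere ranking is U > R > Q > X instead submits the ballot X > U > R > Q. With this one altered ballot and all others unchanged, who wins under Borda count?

Borda totals with the altered ballot: U 23, X 53, R 20, Q 30.
The winner is unchanged: still X.

X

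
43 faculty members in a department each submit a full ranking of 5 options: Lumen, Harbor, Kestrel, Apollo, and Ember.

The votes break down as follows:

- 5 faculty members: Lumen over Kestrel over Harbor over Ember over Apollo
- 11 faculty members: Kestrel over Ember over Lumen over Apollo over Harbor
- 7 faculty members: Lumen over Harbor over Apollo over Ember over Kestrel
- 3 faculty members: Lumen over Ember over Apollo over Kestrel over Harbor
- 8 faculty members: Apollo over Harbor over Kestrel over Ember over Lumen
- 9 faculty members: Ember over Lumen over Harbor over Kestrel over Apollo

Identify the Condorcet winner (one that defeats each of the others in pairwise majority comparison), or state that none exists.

Head-to-head results (43 voters total):
Lumen vs Harbor: Lumen wins 35–8.
Lumen vs Kestrel: Lumen wins 24–19.
Lumen vs Apollo: Lumen wins 35–8.
Lumen vs Ember: Ember wins 28–15.
Harbor vs Kestrel: Harbor wins 24–19.
Harbor vs Apollo: Apollo wins 22–21.
Harbor vs Ember: Ember wins 23–20.
Kestrel vs Apollo: Kestrel wins 25–18.
Kestrel vs Ember: Kestrel wins 24–19.
Apollo vs Ember: Ember wins 28–15.
No candidate beats all others: Lumen beats Kestrel beats Ember beats Lumen, a majority cycle.

No Condorcet winner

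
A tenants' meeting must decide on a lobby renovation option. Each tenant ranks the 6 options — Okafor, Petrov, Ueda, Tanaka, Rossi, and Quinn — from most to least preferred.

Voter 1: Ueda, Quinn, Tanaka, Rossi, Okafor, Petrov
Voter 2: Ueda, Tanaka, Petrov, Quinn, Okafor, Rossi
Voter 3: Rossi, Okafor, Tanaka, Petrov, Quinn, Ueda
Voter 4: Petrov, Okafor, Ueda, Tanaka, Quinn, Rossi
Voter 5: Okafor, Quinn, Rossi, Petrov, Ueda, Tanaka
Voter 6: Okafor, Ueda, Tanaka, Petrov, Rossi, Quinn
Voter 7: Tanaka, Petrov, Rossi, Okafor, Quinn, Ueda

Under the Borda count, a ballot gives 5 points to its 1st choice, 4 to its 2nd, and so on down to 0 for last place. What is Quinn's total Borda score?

Borda scores:
  Okafor: 1 + 1 + 4 + 4 + 5 + 5 + 2 = 22
  Petrov: 0 + 3 + 2 + 5 + 2 + 2 + 4 = 18
  Ueda: 5 + 5 + 0 + 3 + 1 + 4 + 0 = 18
  Tanaka: 3 + 4 + 3 + 2 + 0 + 3 + 5 = 20
  Rossi: 2 + 0 + 5 + 0 + 3 + 1 + 3 = 14
  Quinn: 4 + 2 + 1 + 1 + 4 + 0 + 1 = 13

13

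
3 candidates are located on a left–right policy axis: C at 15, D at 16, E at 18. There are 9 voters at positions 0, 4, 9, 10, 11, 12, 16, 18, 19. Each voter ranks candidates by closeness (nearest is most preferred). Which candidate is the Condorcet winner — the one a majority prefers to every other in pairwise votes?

C

With single-peaked preferences on a line, the Condorcet winner is the candidate closest to the median voter.
The median voter (position 11) is closest to C at 15.
Check: C vs E — voters closer to C: 7 of 9.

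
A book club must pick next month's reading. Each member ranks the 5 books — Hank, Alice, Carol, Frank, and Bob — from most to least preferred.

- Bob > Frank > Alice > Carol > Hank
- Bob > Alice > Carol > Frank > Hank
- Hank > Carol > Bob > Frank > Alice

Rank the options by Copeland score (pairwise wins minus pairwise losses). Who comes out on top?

Bob

Pairwise results:
  Hank vs Alice: Alice wins 2–1.
  Hank vs Carol: Carol wins 2–1.
  Hank vs Frank: Frank wins 2–1.
  Hank vs Bob: Bob wins 2–1.
  Alice vs Carol: Alice wins 2–1.
  Alice vs Frank: Frank wins 2–1.
  Alice vs Bob: Bob wins 3–0.
  Carol vs Frank: Carol wins 2–1.
  Carol vs Bob: Bob wins 2–1.
  Frank vs Bob: Bob wins 3–0.
Copeland scores (wins − losses):
  Hank: 0 − 4 = -4
  Alice: 2 − 2 = 0
  Carol: 2 − 2 = 0
  Frank: 2 − 2 = 0
  Bob: 4 − 0 = 4
Bob has the best Copeland score.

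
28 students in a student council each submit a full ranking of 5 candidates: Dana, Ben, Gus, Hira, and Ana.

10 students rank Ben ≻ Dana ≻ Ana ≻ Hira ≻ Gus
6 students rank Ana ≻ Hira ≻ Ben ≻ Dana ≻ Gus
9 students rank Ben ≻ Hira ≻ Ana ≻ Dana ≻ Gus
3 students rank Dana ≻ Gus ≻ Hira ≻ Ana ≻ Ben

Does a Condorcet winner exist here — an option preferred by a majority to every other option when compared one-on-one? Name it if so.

Ben

Head-to-head results (28 voters total):
Dana vs Ben: Ben wins 25–3.
Dana vs Gus: Dana wins 28–0.
Dana vs Hira: Hira wins 15–13.
Dana vs Ana: Ana wins 15–13.
Ben vs Gus: Ben wins 25–3.
Ben vs Hira: Ben wins 19–9.
Ben vs Ana: Ben wins 19–9.
Gus vs Hira: Hira wins 25–3.
Gus vs Ana: Ana wins 25–3.
Hira vs Ana: Ana wins 16–12.
Ben beats each rival — Dana (25–3), Gus (25–3), Hira (19–9), Ana (19–9) — so Ben is the Condorcet winner.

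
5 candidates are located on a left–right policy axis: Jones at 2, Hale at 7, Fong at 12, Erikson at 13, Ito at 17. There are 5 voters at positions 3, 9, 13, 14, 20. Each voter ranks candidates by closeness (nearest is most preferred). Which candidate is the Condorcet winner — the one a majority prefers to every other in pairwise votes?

With single-peaked preferences on a line, the Condorcet winner is the candidate closest to the median voter.
The median voter (position 13) is closest to Erikson at 13.
Check: Erikson vs Fong — voters closer to Erikson: 3 of 5.

Erikson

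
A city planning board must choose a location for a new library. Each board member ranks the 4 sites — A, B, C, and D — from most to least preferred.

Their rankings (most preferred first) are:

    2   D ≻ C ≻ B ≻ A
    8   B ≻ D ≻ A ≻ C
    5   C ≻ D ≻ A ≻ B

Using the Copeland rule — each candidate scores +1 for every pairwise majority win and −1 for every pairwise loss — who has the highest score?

B

Pairwise results:
  A vs B: B wins 10–5.
  A vs C: A wins 8–7.
  A vs D: D wins 15–0.
  B vs C: B wins 8–7.
  B vs D: B wins 8–7.
  C vs D: D wins 10–5.
Copeland scores (wins − losses):
  A: 1 − 2 = -1
  B: 3 − 0 = 3
  C: 0 − 3 = -3
  D: 2 − 1 = 1
B has the best Copeland score.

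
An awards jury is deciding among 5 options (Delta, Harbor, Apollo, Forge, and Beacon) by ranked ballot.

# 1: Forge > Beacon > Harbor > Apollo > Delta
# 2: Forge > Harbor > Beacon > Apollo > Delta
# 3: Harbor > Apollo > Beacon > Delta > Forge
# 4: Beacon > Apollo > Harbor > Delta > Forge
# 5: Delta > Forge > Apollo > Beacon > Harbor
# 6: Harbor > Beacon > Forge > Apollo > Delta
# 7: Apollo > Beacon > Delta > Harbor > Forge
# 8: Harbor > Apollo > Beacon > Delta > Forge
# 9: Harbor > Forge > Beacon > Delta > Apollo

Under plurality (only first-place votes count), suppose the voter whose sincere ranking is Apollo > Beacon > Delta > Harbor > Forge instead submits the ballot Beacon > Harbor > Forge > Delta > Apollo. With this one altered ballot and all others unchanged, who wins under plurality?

Harbor

First-place totals with the altered ballot: Delta 1, Harbor 4, Apollo 0, Forge 2, Beacon 2.
The winner is unchanged: still Harbor.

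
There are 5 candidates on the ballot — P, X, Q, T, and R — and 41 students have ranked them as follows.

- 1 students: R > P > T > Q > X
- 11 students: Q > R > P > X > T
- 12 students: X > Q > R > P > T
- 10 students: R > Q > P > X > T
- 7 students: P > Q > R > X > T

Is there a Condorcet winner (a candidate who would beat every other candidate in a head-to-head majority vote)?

Head-to-head results (41 voters total):
P vs X: P wins 29–12.
P vs Q: Q wins 33–8.
P vs T: P wins 41–0.
P vs R: R wins 34–7.
X vs Q: Q wins 29–12.
X vs T: X wins 40–1.
X vs R: R wins 29–12.
Q vs T: Q wins 40–1.
Q vs R: Q wins 30–11.
T vs R: R wins 41–0.
Q beats each rival — P (33–8), X (29–12), T (40–1), R (30–11) — so Q is the Condorcet winner.

Yes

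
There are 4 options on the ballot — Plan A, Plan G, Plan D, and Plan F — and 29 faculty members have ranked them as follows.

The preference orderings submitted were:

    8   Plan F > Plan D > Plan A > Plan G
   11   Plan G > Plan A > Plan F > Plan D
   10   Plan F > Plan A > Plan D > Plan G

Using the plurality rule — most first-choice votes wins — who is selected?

First-place vote totals:
  Plan A: 0
  Plan G: 11
  Plan D: 0
  Plan F: 18
Plan F has the most first-place votes.

Plan F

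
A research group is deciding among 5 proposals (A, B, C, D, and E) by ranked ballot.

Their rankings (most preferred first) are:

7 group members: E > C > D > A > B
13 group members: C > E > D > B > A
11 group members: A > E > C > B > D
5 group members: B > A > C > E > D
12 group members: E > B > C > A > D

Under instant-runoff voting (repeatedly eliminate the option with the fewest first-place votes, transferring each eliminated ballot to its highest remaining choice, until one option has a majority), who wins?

Round 1: E 19, C 13, A 11, B 5, D 0. D has the fewest and is eliminated.
Round 2: E 19, C 13, A 11, B 5. B has the fewest and is eliminated.
Round 3: E 19, A 16, C 13. C has the fewest and is eliminated.
Round 4: E 32, A 16. E has a majority.

E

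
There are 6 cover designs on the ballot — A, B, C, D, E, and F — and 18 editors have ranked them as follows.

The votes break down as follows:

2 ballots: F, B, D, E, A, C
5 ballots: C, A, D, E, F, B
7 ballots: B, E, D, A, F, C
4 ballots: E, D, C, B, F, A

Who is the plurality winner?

B

First-place vote totals:
  A: 0
  B: 7
  C: 5
  D: 0
  E: 4
  F: 2
B has the most first-place votes.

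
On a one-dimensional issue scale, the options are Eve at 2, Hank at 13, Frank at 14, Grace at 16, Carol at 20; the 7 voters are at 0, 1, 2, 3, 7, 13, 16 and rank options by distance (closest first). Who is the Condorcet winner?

Eve

With single-peaked preferences on a line, the Condorcet winner is the candidate closest to the median voter.
The median voter (position 3) is closest to Eve at 2.
Check: Eve vs Frank — voters closer to Eve: 5 of 7.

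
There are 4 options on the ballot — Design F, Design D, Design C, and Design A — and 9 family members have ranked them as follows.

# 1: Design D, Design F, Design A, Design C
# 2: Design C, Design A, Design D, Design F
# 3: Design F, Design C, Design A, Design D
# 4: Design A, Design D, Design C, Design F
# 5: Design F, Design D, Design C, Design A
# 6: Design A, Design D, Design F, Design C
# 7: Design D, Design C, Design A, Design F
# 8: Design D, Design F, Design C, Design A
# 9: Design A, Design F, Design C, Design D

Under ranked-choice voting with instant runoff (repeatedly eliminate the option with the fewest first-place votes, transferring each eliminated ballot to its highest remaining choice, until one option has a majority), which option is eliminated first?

Design C

Round 1: Design D 3, Design A 3, Design F 2, Design C 1. Design C has the fewest and is eliminated.
Round 2: Design A 4, Design D 3, Design F 2. Design F has the fewest and is eliminated.
Round 3: Design A 5, Design D 4. Design A has a majority.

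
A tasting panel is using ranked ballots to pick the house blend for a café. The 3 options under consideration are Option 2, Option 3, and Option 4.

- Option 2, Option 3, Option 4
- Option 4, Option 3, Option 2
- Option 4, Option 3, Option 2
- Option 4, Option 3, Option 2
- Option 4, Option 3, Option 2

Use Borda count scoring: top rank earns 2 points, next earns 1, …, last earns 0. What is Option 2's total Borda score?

2

Borda scores:
  Option 2: 2 + 0 + 0 + 0 + 0 = 2
  Option 3: 1 + 1 + 1 + 1 + 1 = 5
  Option 4: 0 + 2 + 2 + 2 + 2 = 8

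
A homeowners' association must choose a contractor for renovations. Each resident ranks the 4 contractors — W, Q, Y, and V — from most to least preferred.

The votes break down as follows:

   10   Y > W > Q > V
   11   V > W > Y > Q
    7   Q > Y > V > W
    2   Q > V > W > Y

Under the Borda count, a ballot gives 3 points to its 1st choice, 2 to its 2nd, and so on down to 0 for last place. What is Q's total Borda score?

Borda scores:
  W: 10·2 + 11·2 + 7·0 + 2·1 = 44
  Q: 10·1 + 11·0 + 7·3 + 2·3 = 37
  Y: 10·3 + 11·1 + 7·2 + 2·0 = 55
  V: 10·0 + 11·3 + 7·1 + 2·2 = 44

37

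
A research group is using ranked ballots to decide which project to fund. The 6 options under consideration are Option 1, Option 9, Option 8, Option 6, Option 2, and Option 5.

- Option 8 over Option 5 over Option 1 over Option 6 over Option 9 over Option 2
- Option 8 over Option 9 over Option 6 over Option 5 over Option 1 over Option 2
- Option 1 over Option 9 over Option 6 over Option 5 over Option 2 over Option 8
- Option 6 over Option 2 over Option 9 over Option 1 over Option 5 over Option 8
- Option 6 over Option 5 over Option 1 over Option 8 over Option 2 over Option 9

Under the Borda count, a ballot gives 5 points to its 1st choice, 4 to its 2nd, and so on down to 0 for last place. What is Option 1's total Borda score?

14

Borda scores:
  Option 1: 3 + 1 + 5 + 2 + 3 = 14
  Option 9: 1 + 4 + 4 + 3 + 0 = 12
  Option 8: 5 + 5 + 0 + 0 + 2 = 12
  Option 6: 2 + 3 + 3 + 5 + 5 = 18
  Option 2: 0 + 0 + 1 + 4 + 1 = 6
  Option 5: 4 + 2 + 2 + 1 + 4 = 13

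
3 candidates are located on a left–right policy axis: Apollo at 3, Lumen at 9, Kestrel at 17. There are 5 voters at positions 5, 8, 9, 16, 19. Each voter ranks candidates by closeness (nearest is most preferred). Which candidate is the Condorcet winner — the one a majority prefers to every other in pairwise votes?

With single-peaked preferences on a line, the Condorcet winner is the candidate closest to the median voter.
The median voter (position 9) is closest to Lumen at 9.
Check: Lumen vs Apollo — voters closer to Lumen: 4 of 5.

Lumen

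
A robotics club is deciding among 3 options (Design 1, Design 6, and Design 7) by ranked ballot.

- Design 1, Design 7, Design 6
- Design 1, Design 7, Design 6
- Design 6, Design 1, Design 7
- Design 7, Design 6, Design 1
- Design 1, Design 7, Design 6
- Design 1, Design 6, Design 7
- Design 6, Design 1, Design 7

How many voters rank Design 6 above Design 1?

3

Ballots ranking Design 6 above Design 1: 3.
Ballots ranking Design 1 above Design 6: 4.
So 3 of 7 voters prefer Design 6 to Design 1.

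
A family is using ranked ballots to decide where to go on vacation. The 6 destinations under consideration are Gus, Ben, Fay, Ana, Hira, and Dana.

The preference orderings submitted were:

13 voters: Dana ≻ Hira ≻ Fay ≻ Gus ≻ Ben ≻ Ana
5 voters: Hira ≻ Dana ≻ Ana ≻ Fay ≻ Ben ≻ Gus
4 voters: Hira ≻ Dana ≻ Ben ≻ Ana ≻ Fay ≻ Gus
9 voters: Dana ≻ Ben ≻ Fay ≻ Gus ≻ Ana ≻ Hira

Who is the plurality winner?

First-place vote totals:
  Gus: 0
  Ben: 0
  Fay: 0
  Ana: 0
  Hira: 9
  Dana: 22
Dana has the most first-place votes.

Dana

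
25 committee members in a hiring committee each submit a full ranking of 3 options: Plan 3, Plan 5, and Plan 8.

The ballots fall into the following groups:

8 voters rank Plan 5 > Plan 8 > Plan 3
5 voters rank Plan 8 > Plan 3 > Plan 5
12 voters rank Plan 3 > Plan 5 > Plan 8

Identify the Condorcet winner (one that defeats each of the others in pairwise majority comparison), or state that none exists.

None — there is no Condorcet winner

Head-to-head results (25 voters total):
Plan 3 vs Plan 5: Plan 3 wins 17–8.
Plan 3 vs Plan 8: Plan 8 wins 13–12.
Plan 5 vs Plan 8: Plan 5 wins 20–5.
No candidate beats all others: Plan 3 beats Plan 5 beats Plan 8 beats Plan 3, a majority cycle.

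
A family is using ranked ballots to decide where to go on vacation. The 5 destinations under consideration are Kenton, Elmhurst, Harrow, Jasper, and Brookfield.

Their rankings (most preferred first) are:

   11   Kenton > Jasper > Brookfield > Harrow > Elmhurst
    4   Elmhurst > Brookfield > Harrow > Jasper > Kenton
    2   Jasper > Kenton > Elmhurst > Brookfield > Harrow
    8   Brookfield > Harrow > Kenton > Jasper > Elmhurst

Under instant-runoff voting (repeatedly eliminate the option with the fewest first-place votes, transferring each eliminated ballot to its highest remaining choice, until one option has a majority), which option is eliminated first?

Round 1: Kenton 11, Brookfield 8, Elmhurst 4, Jasper 2, Harrow 0. Harrow has the fewest and is eliminated.
Round 2: Kenton 11, Brookfield 8, Elmhurst 4, Jasper 2. Jasper has the fewest and is eliminated.
Round 3: Kenton 13, Brookfield 8, Elmhurst 4. Kenton has a majority.

Harrow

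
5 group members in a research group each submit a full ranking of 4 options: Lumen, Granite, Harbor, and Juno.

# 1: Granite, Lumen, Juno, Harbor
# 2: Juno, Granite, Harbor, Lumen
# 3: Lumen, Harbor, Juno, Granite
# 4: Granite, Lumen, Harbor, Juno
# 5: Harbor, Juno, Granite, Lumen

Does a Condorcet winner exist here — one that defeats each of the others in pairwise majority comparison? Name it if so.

None — there is no Condorcet winner

Head-to-head results (5 voters total):
Lumen vs Granite: Granite wins 4–1.
Lumen vs Harbor: Lumen wins 3–2.
Lumen vs Juno: Lumen wins 3–2.
Granite vs Harbor: Granite wins 3–2.
Granite vs Juno: Juno wins 3–2.
Harbor vs Juno: Harbor wins 3–2.
No candidate beats all others: Lumen beats Juno beats Granite beats Lumen, a majority cycle.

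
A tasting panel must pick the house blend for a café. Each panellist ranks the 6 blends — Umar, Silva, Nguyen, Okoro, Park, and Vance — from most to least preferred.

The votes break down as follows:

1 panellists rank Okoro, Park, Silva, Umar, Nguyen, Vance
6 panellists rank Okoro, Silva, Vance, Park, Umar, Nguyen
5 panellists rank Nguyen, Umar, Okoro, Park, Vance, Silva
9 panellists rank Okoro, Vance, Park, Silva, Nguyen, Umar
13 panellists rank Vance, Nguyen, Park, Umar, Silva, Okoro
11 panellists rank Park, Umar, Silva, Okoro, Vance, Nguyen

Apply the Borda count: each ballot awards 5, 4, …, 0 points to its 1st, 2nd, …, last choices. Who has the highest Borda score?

Borda scores:
  Umar: 2 + 6·1 + 5·4 + 9·0 + 13·2 + 11·4 = 98
  Silva: 3 + 6·4 + 5·0 + 9·2 + 13·1 + 11·3 = 91
  Nguyen: 1 + 6·0 + 5·5 + 9·1 + 13·4 + 11·0 = 87
  Okoro: 5 + 6·5 + 5·3 + 9·5 + 13·0 + 11·2 = 117
  Park: 4 + 6·2 + 5·2 + 9·3 + 13·3 + 11·5 = 147
  Vance: 0 + 6·3 + 5·1 + 9·4 + 13·5 + 11·1 = 135
Park has the highest total.

Park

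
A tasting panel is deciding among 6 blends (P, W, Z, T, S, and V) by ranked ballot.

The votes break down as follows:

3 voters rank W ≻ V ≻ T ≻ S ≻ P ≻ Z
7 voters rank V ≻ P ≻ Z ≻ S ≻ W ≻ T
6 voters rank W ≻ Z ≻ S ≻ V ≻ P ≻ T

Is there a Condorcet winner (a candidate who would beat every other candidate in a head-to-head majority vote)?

Head-to-head results (16 voters total):
P vs W: W wins 9–7.
P vs Z: P wins 10–6.
P vs T: P wins 13–3.
P vs S: S wins 9–7.
P vs V: V wins 16–0.
W vs Z: W wins 9–7.
W vs T: W wins 16–0.
W vs S: W wins 9–7.
W vs V: W wins 9–7.
Z vs T: Z wins 13–3.
Z vs S: Z wins 13–3.
Z vs V: V wins 10–6.
T vs S: S wins 13–3.
T vs V: V wins 16–0.
S vs V: V wins 10–6.
W beats each rival — P (9–7), Z (9–7), T (16–0), S (9–7), V (9–7) — so W is the Condorcet winner.

Yes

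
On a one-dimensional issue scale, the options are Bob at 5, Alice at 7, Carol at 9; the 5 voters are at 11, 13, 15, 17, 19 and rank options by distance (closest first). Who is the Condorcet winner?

With single-peaked preferences on a line, the Condorcet winner is the candidate closest to the median voter.
The median voter (position 15) is closest to Carol at 9.
Check: Carol vs Bob — voters closer to Carol: 5 of 5.

Carol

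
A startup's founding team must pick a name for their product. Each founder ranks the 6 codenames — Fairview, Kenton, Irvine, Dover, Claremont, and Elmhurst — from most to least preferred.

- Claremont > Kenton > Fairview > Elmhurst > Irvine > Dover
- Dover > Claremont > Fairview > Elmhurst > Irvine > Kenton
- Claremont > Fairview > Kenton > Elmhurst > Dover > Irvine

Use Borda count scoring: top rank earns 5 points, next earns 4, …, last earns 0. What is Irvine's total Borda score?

Borda scores:
  Fairview: 3 + 3 + 4 = 10
  Kenton: 4 + 0 + 3 = 7
  Irvine: 1 + 1 + 0 = 2
  Dover: 0 + 5 + 1 = 6
  Claremont: 5 + 4 + 5 = 14
  Elmhurst: 2 + 2 + 2 = 6

2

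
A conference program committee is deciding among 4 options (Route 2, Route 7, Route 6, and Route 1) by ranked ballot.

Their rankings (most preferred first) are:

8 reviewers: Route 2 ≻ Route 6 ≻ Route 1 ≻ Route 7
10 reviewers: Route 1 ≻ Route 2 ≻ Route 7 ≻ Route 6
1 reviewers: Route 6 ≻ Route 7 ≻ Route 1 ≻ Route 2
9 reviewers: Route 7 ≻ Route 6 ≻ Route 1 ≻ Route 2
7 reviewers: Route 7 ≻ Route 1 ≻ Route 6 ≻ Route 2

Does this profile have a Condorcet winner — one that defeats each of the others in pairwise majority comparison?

No

Head-to-head results (35 voters total):
Route 2 vs Route 7: Route 2 wins 18–17.
Route 2 vs Route 6: Route 2 wins 18–17.
Route 2 vs Route 1: Route 1 wins 27–8.
Route 7 vs Route 6: Route 7 wins 26–9.
Route 7 vs Route 1: Route 1 wins 18–17.
Route 6 vs Route 1: Route 6 wins 18–17.
No candidate beats all others: Route 2 beats Route 6 beats Route 1 beats Route 2, a majority cycle.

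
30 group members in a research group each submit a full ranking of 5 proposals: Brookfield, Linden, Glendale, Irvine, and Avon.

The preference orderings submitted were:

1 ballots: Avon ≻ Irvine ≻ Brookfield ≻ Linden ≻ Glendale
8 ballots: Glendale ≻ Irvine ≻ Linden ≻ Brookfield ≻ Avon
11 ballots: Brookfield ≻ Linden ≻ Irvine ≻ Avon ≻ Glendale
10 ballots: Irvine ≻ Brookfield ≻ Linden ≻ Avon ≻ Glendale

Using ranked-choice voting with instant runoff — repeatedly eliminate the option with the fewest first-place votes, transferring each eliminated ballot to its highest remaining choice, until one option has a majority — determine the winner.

Irvine

Round 1: Brookfield 11, Irvine 10, Glendale 8, Avon 1, Linden 0. Linden has the fewest and is eliminated.
Round 2: Brookfield 11, Irvine 10, Glendale 8, Avon 1. Avon has the fewest and is eliminated.
Round 3: Brookfield 11, Irvine 11, Glendale 8. Glendale has the fewest and is eliminated.
Round 4: Irvine 19, Brookfield 11. Irvine has a majority.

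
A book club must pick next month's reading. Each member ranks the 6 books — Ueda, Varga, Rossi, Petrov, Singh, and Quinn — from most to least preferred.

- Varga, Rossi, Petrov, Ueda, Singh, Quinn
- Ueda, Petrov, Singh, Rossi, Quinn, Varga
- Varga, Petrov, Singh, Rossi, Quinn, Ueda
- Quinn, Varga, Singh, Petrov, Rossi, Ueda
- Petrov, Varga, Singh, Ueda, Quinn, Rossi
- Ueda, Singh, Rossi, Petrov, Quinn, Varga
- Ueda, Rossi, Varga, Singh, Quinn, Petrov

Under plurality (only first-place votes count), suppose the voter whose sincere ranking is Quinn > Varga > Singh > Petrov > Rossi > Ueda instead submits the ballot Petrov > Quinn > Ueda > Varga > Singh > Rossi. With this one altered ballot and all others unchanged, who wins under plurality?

First-place totals with the altered ballot: Ueda 3, Varga 2, Rossi 0, Petrov 2, Singh 0, Quinn 0.
The winner is unchanged: still Ueda.

Ueda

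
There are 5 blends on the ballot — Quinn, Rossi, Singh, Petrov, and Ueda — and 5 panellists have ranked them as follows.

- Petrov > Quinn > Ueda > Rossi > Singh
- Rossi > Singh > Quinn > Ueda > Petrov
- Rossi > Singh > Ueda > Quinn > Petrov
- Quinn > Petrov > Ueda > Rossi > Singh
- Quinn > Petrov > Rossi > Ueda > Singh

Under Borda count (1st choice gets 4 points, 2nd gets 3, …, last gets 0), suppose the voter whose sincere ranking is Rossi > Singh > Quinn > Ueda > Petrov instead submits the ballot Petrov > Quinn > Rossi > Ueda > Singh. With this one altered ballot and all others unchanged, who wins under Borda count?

Borda totals with the altered ballot: Quinn 15, Rossi 10, Singh 3, Petrov 14, Ueda 8.
The winner is unchanged: still Quinn.

Quinn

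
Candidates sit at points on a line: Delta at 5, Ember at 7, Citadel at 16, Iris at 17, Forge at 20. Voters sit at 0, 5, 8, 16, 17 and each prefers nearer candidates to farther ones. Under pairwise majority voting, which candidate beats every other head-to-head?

With single-peaked preferences on a line, the Condorcet winner is the candidate closest to the median voter.
The median voter (position 8) is closest to Ember at 7.
Check: Ember vs Forge — voters closer to Ember: 3 of 5.

Ember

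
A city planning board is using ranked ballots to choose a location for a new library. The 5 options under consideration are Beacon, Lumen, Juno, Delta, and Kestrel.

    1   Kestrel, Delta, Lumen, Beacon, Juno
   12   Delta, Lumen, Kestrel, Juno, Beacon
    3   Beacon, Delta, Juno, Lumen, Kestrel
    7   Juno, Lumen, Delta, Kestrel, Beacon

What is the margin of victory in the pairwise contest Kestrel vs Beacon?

Ballots ranking Kestrel above Beacon: 1+12+7 = 20.
Ballots ranking Beacon above Kestrel: 3.
Kestrel wins 20–3, a margin of 17.

17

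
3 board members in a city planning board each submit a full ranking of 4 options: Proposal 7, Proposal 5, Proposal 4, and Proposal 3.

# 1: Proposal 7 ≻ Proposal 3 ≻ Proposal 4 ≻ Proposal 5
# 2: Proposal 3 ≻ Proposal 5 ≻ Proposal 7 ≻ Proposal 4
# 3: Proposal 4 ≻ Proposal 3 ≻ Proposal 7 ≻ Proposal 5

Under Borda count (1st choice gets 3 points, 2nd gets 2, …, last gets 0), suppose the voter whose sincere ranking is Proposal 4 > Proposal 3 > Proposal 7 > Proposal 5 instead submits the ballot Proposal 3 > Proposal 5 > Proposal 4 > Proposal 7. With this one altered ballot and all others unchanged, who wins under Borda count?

Proposal 3

Borda totals with the altered ballot: Proposal 7 4, Proposal 5 4, Proposal 4 2, Proposal 3 8.
The winner is unchanged: still Proposal 3.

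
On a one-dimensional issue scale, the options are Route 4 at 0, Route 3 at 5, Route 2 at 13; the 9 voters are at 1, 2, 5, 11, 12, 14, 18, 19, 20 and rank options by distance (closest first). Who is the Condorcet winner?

Route 2

With single-peaked preferences on a line, the Condorcet winner is the candidate closest to the median voter.
The median voter (position 12) is closest to Route 2 at 13.
Check: Route 2 vs Route 4 — voters closer to Route 2: 6 of 9.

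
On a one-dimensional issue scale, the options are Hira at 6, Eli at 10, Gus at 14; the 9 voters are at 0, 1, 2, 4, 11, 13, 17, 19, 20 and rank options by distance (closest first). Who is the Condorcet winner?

With single-peaked preferences on a line, the Condorcet winner is the candidate closest to the median voter.
The median voter (position 11) is closest to Eli at 10.
Check: Eli vs Gus — voters closer to Eli: 5 of 9.

Eli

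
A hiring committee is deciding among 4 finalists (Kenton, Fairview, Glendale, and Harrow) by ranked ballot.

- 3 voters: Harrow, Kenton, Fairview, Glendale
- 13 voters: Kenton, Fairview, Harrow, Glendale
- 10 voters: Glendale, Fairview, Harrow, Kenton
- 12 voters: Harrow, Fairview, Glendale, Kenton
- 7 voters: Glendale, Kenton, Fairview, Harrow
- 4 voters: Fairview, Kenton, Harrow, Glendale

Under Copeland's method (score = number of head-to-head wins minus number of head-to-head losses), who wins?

Fairview

Pairwise results:
  Kenton vs Fairview: Fairview wins 26–23.
  Kenton vs Glendale: Glendale wins 29–20.
  Kenton vs Harrow: Harrow wins 25–24.
  Fairview vs Glendale: Fairview wins 32–17.
  Fairview vs Harrow: Fairview wins 34–15.
  Glendale vs Harrow: Harrow wins 32–17.
Copeland scores (wins − losses):
  Kenton: 0 − 3 = -3
  Fairview: 3 − 0 = 3
  Glendale: 1 − 2 = -1
  Harrow: 2 − 1 = 1
Fairview has the best Copeland score.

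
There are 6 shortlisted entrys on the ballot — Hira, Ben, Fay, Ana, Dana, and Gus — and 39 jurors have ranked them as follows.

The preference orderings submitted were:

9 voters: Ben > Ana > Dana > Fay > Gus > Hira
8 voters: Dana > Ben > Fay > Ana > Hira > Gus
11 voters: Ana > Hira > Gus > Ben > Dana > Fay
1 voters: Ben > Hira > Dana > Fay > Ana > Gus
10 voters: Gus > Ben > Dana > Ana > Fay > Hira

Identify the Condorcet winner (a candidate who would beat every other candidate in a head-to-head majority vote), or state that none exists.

Head-to-head results (39 voters total):
Hira vs Ben: Ben wins 28–11.
Hira vs Fay: Fay wins 27–12.
Hira vs Ana: Ana wins 38–1.
Hira vs Dana: Dana wins 27–12.
Hira vs Gus: Hira wins 20–19.
Ben vs Fay: Ben wins 39–0.
Ben vs Ana: Ben wins 28–11.
Ben vs Dana: Ben wins 31–8.
Ben vs Gus: Gus wins 21–18.
Fay vs Ana: Ana wins 30–9.
Fay vs Dana: Dana wins 39–0.
Fay vs Gus: Gus wins 21–18.
Ana vs Dana: Ana wins 20–19.
Ana vs Gus: Ana wins 29–10.
Dana vs Gus: Gus wins 21–18.
No candidate beats all others: Hira beats Gus beats Ben beats Hira, a majority cycle.

There is no Condorcet winner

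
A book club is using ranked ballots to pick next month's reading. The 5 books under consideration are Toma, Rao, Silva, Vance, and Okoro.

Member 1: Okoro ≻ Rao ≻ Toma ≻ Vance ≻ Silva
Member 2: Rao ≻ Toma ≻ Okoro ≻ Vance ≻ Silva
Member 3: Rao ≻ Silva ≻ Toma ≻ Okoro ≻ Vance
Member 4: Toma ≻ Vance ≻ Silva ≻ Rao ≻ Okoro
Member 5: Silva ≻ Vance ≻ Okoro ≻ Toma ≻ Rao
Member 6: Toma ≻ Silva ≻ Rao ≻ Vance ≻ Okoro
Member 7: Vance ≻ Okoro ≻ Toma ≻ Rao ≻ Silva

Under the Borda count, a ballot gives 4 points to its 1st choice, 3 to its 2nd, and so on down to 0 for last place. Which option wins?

Borda scores:
  Toma: 2 + 3 + 2 + 4 + 1 + 4 + 2 = 18
  Rao: 3 + 4 + 4 + 1 + 0 + 2 + 1 = 15
  Silva: 0 + 0 + 3 + 2 + 4 + 3 + 0 = 12
  Vance: 1 + 1 + 0 + 3 + 3 + 1 + 4 = 13
  Okoro: 4 + 2 + 1 + 0 + 2 + 0 + 3 = 12
Toma has the highest total.

Toma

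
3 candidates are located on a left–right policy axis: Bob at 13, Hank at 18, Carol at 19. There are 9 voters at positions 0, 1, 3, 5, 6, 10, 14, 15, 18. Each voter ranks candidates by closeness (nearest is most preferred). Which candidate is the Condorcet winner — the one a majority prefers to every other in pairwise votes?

Bob

With single-peaked preferences on a line, the Condorcet winner is the candidate closest to the median voter.
The median voter (position 6) is closest to Bob at 13.
Check: Bob vs Hank — voters closer to Bob: 8 of 9.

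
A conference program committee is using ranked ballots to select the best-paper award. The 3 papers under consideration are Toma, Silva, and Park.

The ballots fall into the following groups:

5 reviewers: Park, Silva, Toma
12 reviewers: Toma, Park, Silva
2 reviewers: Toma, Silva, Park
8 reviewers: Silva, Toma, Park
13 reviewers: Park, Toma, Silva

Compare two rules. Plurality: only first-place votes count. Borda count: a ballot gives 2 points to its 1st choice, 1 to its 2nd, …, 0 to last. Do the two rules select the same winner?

No

Plurality first-place counts: Toma 14, Silva 8, Park 18 → Park.
Borda totals: Toma 49, Silva 23, Park 48 → Toma.
The two rules disagree: plurality picks Park, Borda picks Toma.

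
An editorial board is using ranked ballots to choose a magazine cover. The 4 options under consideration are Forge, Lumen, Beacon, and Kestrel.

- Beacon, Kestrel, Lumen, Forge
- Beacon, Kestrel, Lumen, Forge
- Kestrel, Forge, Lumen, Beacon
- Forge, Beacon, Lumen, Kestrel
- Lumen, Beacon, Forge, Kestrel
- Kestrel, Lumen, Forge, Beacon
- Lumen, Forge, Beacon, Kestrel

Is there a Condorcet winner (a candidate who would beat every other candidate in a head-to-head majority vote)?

Head-to-head results (7 voters total):
Forge vs Lumen: Lumen wins 5–2.
Forge vs Beacon: Forge wins 4–3.
Forge vs Kestrel: Kestrel wins 4–3.
Lumen vs Beacon: Lumen wins 4–3.
Lumen vs Kestrel: Kestrel wins 4–3.
Beacon vs Kestrel: Beacon wins 5–2.
No candidate beats all others: Forge beats Beacon beats Kestrel beats Forge, a majority cycle.

No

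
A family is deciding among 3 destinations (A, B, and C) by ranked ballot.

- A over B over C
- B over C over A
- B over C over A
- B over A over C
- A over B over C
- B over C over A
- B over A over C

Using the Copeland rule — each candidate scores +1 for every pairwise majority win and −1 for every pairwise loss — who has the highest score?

Pairwise results:
  A vs B: B wins 5–2.
  A vs C: A wins 4–3.
  B vs C: B wins 7–0.
Copeland scores (wins − losses):
  A: 1 − 1 = 0
  B: 2 − 0 = 2
  C: 0 − 2 = -2
B has the best Copeland score.

B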